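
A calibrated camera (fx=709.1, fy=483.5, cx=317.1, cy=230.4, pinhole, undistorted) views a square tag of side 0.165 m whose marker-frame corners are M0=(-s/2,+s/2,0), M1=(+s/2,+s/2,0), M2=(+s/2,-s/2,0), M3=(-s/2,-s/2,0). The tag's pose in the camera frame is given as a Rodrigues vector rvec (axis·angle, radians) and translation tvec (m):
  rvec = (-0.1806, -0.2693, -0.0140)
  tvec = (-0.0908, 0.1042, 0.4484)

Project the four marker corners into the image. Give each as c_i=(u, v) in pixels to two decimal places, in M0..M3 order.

Intrinsics K: fx=709.1, fy=483.5, cx=317.1, cy=230.4
Marker side s = 0.165 m; corners in marker frame (Z=0):
  M0 = (-0.0825, +0.0825, 0)
  M1 = (+0.0825, +0.0825, 0)
  M2 = (+0.0825, -0.0825, 0)
  M3 = (-0.0825, -0.0825, 0)
rvec = (-0.1806, -0.2693, -0.0140), |rvec| = θ = 0.32455 rad = 18.596°
Rodrigues: sinθ=0.31889, 1−cosθ=0.05221; R = I + sinθ·[k]× + (1−cosθ)·[k]×²:
    [+0.96396 +0.03786 -0.26334]
    [+0.01035 +0.98374 +0.17931]
    [+0.26585 -0.17558 +0.94789]
t = (-0.0908, 0.1042, 0.4484) m
M0: Pc = R·M0+t = (-0.16720, +0.18450, +0.41198); u = 709.1·(-0.16720)/0.41198 + 317.1 = 29.3116, v = 483.5·(+0.18450)/0.41198 + 230.4 = 446.9334
M1: Pc = R·M1+t = (-0.00815, +0.18621, +0.45585); u = 709.1·(-0.00815)/0.45585 + 317.1 = 304.4223, v = 483.5·(+0.18621)/0.45585 + 230.4 = 427.9081
M2: Pc = R·M2+t = (-0.01440, +0.02390, +0.48482); u = 709.1·(-0.01440)/0.48482 + 317.1 = 296.0429, v = 483.5·(+0.02390)/0.48482 + 230.4 = 254.2306
M3: Pc = R·M3+t = (-0.17345, +0.02219, +0.44095); u = 709.1·(-0.17345)/0.44095 + 317.1 = 38.1732, v = 483.5·(+0.02219)/0.44095 + 230.4 = 254.7287

c0=(29.31, 446.93) c1=(304.42, 427.91) c2=(296.04, 254.23) c3=(38.17, 254.73)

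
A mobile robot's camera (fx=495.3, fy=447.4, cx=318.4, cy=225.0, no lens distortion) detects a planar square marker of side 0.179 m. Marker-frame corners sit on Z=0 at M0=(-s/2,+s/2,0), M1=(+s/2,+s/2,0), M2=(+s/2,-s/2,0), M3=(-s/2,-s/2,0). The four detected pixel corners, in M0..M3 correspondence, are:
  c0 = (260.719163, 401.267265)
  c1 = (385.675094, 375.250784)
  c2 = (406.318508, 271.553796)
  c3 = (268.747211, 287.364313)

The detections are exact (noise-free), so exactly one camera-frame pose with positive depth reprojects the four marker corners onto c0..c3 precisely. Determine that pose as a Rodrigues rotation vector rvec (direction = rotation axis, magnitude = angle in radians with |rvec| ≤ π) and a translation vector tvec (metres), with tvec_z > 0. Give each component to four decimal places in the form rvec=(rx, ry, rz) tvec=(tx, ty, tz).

Intrinsics K: fx=495.3, fy=447.4, cx=318.4, cy=225.0
Marker side s = 0.179 m; corners in marker frame (Z=0):
  M0 = (-0.0895, +0.0895, 0)
  M1 = (+0.0895, +0.0895, 0)
  M2 = (+0.0895, -0.0895, 0)
  M3 = (-0.0895, -0.0895, 0)
Detected image corners:
  c0 = (260.719163, 401.267265) px
  c1 = (385.675094, 375.250784) px
  c2 = (406.318508, 271.553796) px
  c3 = (268.747211, 287.364313) px
Planar DLT: solve 8×8 A·h = b for H (H[2,2]=1):
  H  [+943.06863 +118.38488 +333.73919]
  H  [+95.52137 +808.80024 +336.21422]
  H  [+0.64070 +0.60688 +1.00000]
B = K⁻¹H; ‖b₁‖=1.627535, ‖b₂‖=1.627535; λ = 2/(‖b₁‖+‖b₂‖) = 0.614426, sign → tz>0 ⇒ λ=+0.614426
r₁ = λ·B[:,0] = (+0.91682,-0.06679,+0.39367); r₂ = λ·B[:,1] = (-0.09285,+0.92322,+0.37289)
r₃ = r₁×r₂ = (-0.38835,-0.37842,+0.84023); SVD([r₁ r₂ r₃]) → R = UVᵀ:
  R  [+0.91682 -0.09285 -0.38835]
  R  [-0.06679 +0.92322 -0.37842]
  R  [+0.39367 +0.37289 +0.84023]
t = (+0.01903, +0.15273, +0.61443) m
tr R = 2.680272; θ = arccos((tr R − 1)/2) = 0.573262 rad = 32.846°
axis k = ((R−Rᵀ)₃₂, (R−Rᵀ)₁₃, (R−Rᵀ)₂₁) / (2 sinθ) = (+0.692608, -0.720914, +0.024019)
rvec = θ·k = (+0.397046, -0.413273, +0.013769)

rvec=(0.3970, -0.4133, 0.0138) tvec=(0.0190, 0.1527, 0.6144)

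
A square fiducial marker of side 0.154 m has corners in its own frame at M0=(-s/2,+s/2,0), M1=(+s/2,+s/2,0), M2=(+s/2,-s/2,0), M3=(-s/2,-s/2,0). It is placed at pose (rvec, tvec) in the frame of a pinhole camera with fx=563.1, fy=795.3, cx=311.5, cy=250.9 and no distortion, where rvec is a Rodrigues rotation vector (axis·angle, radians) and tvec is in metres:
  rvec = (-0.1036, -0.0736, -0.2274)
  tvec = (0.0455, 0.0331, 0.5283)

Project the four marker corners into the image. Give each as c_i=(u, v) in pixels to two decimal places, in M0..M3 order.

Intrinsics K: fx=563.1, fy=795.3, cx=311.5, cy=250.9
Marker side s = 0.154 m; corners in marker frame (Z=0):
  M0 = (-0.0770, +0.0770, 0)
  M1 = (+0.0770, +0.0770, 0)
  M2 = (+0.0770, -0.0770, 0)
  M3 = (-0.0770, -0.0770, 0)
rvec = (-0.1036, -0.0736, -0.2274), |rvec| = θ = 0.26050 rad = 14.926°
Rodrigues: sinθ=0.25756, 1−cosθ=0.03374; R = I + sinθ·[k]× + (1−cosθ)·[k]×²:
    [+0.97160 +0.22863 -0.06106]
    [-0.22105 +0.96895 +0.11075]
    [+0.08448 -0.09411 +0.99197]
t = (0.0455, 0.0331, 0.5283) m
M0: Pc = R·M0+t = (-0.01171, +0.12473, +0.51455); u = 563.1·(-0.01171)/0.51455 + 311.5 = 298.6865, v = 795.3·(+0.12473)/0.51455 + 250.9 = 443.6862
M1: Pc = R·M1+t = (+0.13792, +0.09069, +0.52756); u = 563.1·(+0.13792)/0.52756 + 311.5 = 458.7087, v = 795.3·(+0.09069)/0.52756 + 250.9 = 387.6145
M2: Pc = R·M2+t = (+0.10271, -0.05853, +0.54205); u = 563.1·(+0.10271)/0.54205 + 311.5 = 418.1969, v = 795.3·(-0.05853)/0.54205 + 250.9 = 165.0246
M3: Pc = R·M3+t = (-0.04692, -0.02449, +0.52904); u = 563.1·(-0.04692)/0.52904 + 311.5 = 261.5622, v = 795.3·(-0.02449)/0.52904 + 250.9 = 214.0861

c0=(298.69, 443.69) c1=(458.71, 387.61) c2=(418.20, 165.02) c3=(261.56, 214.09)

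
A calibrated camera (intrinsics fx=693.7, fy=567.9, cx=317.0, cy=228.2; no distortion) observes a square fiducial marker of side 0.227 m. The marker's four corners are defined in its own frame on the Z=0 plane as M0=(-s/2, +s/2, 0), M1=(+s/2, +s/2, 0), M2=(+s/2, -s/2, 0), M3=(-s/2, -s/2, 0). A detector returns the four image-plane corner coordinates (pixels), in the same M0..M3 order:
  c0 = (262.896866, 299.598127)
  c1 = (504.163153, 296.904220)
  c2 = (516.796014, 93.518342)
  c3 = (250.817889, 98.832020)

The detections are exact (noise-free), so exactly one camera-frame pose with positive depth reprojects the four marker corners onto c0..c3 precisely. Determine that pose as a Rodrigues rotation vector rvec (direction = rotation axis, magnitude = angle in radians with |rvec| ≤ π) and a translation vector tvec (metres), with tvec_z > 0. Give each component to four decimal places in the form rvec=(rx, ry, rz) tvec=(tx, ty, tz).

Intrinsics K: fx=693.7, fy=567.9, cx=317.0, cy=228.2
Marker side s = 0.227 m; corners in marker frame (Z=0):
  M0 = (-0.1135, +0.1135, 0)
  M1 = (+0.1135, +0.1135, 0)
  M2 = (+0.1135, -0.1135, 0)
  M3 = (-0.1135, -0.1135, 0)
Detected image corners:
  c0 = (262.896866, 299.598127) px
  c1 = (504.163153, 296.904220) px
  c2 = (516.796014, 93.518342) px
  c3 = (250.817889, 98.832020) px
Planar DLT: solve 8×8 A·h = b for H (H[2,2]=1):
  H  [+1095.97766 +163.74265 +382.96212]
  H  [-26.94289 +974.81048 +202.14596]
  H  [-0.04861 +0.42918 +1.00000]
B = K⁻¹H; ‖b₁‖=1.603094, ‖b₂‖=1.603094; λ = 2/(‖b₁‖+‖b₂‖) = 0.623794, sign → tz>0 ⇒ λ=+0.623794
r₁ = λ·B[:,0] = (+0.99939,-0.01741,-0.03032); r₂ = λ·B[:,1] = (+0.02490,+0.96318,+0.26772)
r₃ = r₁×r₂ = (+0.02454,-0.26831,+0.96302); SVD([r₁ r₂ r₃]) → R = UVᵀ:
  R  [+0.99939 +0.02490 +0.02454]
  R  [-0.01741 +0.96318 -0.26831]
  R  [-0.03032 +0.26772 +0.96302]
t = (+0.05931, -0.02862, +0.62379) m
tr R = 2.925584; θ = arccos((tr R − 1)/2) = 0.273647 rad = 15.679°
axis k = ((R−Rᵀ)₃₂, (R−Rᵀ)₁₃, (R−Rᵀ)₂₁) / (2 sinθ) = (+0.991749, +0.101510, -0.078286)
rvec = θ·k = (+0.271389, +0.027778, -0.021423)

rvec=(0.2714, 0.0278, -0.0214) tvec=(0.0593, -0.0286, 0.6238)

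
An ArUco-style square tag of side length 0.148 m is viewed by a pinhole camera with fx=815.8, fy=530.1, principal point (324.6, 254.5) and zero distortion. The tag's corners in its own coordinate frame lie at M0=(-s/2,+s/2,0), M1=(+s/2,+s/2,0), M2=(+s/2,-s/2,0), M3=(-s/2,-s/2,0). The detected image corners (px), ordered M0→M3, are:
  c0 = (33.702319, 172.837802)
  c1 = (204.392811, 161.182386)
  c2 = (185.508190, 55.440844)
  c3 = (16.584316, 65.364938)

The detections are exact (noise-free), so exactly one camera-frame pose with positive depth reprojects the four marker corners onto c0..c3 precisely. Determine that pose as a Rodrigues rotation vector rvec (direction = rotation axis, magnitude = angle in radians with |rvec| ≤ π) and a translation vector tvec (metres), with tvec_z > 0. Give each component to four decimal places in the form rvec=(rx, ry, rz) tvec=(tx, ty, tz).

rvec=(-0.0626, -0.0694, -0.1207) tvec=(-0.1883, -0.1911, 0.7178)

Intrinsics K: fx=815.8, fy=530.1, cx=324.6, cy=254.5
Marker side s = 0.148 m; corners in marker frame (Z=0):
  M0 = (-0.0740, +0.0740, 0)
  M1 = (+0.0740, +0.0740, 0)
  M2 = (+0.0740, -0.0740, 0)
  M3 = (-0.0740, -0.0740, 0)
Detected image corners:
  c0 = (33.702319, 172.837802) px
  c1 = (204.392811, 161.182386) px
  c2 = (185.508190, 55.440844) px
  c3 = (16.584316, 65.364938) px
Planar DLT: solve 8×8 A·h = b for H (H[2,2]=1):
  H  [+1158.48278 +112.75514 +110.63080]
  H  [-61.32437 +711.05817 +113.34623]
  H  [+0.10153 -0.08106 +1.00000]
B = K⁻¹H; ‖b₁‖=1.393129, ‖b₂‖=1.393129; λ = 2/(‖b₁‖+‖b₂‖) = 0.717809, sign → tz>0 ⇒ λ=+0.717809
r₁ = λ·B[:,0] = (+0.99033,-0.11803,+0.07288); r₂ = λ·B[:,1] = (+0.12236,+0.99078,-0.05818)
r₃ = r₁×r₂ = (-0.06534,+0.06654,+0.99564); SVD([r₁ r₂ r₃]) → R = UVᵀ:
  R  [+0.99033 +0.12236 -0.06534]
  R  [-0.11803 +0.99078 +0.06654]
  R  [+0.07288 -0.05818 +0.99564]
t = (-0.18827, -0.19114, +0.71781) m
tr R = 2.976753; θ = arccos((tr R − 1)/2) = 0.152617 rad = 8.744°
axis k = ((R−Rᵀ)₃₂, (R−Rᵀ)₁₃, (R−Rᵀ)₂₁) / (2 sinθ) = (-0.410206, -0.454579, -0.790626)
rvec = θ·k = (-0.062604, -0.069376, -0.120663)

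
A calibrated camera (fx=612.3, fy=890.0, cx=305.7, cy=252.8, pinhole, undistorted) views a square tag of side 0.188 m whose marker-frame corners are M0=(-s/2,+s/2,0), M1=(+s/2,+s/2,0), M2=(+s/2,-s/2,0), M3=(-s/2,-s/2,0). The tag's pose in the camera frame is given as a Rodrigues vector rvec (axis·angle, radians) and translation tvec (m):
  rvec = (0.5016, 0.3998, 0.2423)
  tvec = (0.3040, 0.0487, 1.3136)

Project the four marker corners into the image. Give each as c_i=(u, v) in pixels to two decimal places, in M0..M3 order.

c0=(397.23, 315.89) c1=(478.57, 358.86) c2=(503.83, 251.95) c3=(415.33, 210.62)

Intrinsics K: fx=612.3, fy=890.0, cx=305.7, cy=252.8
Marker side s = 0.188 m; corners in marker frame (Z=0):
  M0 = (-0.0940, +0.0940, 0)
  M1 = (+0.0940, +0.0940, 0)
  M2 = (+0.0940, -0.0940, 0)
  M3 = (-0.0940, -0.0940, 0)
rvec = (0.5016, 0.3998, 0.2423), |rvec| = θ = 0.68568 rad = 39.286°
Rodrigues: sinθ=0.63320, 1−cosθ=0.22601; R = I + sinθ·[k]× + (1−cosθ)·[k]×²:
    [+0.89494 -0.12735 +0.42763]
    [+0.32016 +0.85083 -0.41664]
    [-0.31078 +0.50978 +0.80221]
t = (0.3040, 0.0487, 1.3136) m
M0: Pc = R·M0+t = (+0.20790, +0.09858, +1.39073); u = 612.3·(+0.20790)/1.39073 + 305.7 = 397.2345, v = 890.0·(+0.09858)/1.39073 + 252.8 = 315.8883
M1: Pc = R·M1+t = (+0.37615, +0.15877, +1.33231); u = 612.3·(+0.37615)/1.33231 + 305.7 = 478.5721, v = 890.0·(+0.15877)/1.33231 + 252.8 = 358.8625
M2: Pc = R·M2+t = (+0.40010, -0.00118, +1.23647); u = 612.3·(+0.40010)/1.23647 + 305.7 = 503.8276, v = 890.0·(-0.00118)/1.23647 + 252.8 = 251.9484
M3: Pc = R·M3+t = (+0.23185, -0.06137, +1.29489); u = 612.3·(+0.23185)/1.29489 + 305.7 = 415.3304, v = 890.0·(-0.06137)/1.29489 + 252.8 = 210.6176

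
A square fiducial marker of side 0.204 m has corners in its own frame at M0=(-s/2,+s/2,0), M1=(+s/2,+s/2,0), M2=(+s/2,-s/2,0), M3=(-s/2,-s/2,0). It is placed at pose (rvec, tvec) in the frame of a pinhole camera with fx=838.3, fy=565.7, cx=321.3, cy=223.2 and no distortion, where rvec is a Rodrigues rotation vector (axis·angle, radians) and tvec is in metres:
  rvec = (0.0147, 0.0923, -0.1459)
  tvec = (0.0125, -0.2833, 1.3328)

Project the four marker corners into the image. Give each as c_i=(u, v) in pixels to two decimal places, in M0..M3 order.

Intrinsics K: fx=838.3, fy=565.7, cx=321.3, cy=223.2
Marker side s = 0.204 m; corners in marker frame (Z=0):
  M0 = (-0.1020, +0.1020, 0)
  M1 = (+0.1020, +0.1020, 0)
  M2 = (+0.1020, -0.1020, 0)
  M3 = (-0.1020, -0.1020, 0)
rvec = (0.0147, 0.0923, -0.1459), |rvec| = θ = 0.17327 rad = 9.928°
Rodrigues: sinθ=0.17240, 1−cosθ=0.01497; R = I + sinθ·[k]× + (1−cosθ)·[k]×²:
    [+0.98513 +0.14585 +0.09077]
    [-0.14449 +0.98928 -0.02134]
    [-0.09291 +0.00791 +0.99564]
t = (0.0125, -0.2833, 1.3328) m
M0: Pc = R·M0+t = (-0.07311, -0.16766, +1.34308); u = 838.3·(-0.07311)/1.34308 + 321.3 = 275.6693, v = 565.7·(-0.16766)/1.34308 + 223.2 = 152.5844
M1: Pc = R·M1+t = (+0.12786, -0.19713, +1.32413); u = 838.3·(+0.12786)/1.32413 + 321.3 = 402.2476, v = 565.7·(-0.19713)/1.32413 + 223.2 = 138.9804
M2: Pc = R·M2+t = (+0.09811, -0.39894, +1.32252); u = 838.3·(+0.09811)/1.32252 + 321.3 = 383.4870, v = 565.7·(-0.39894)/1.32252 + 223.2 = 52.5534
M3: Pc = R·M3+t = (-0.10286, -0.36947, +1.34147); u = 838.3·(-0.10286)/1.34147 + 321.3 = 257.0215, v = 565.7·(-0.36947)/1.34147 + 223.2 = 67.3949

c0=(275.67, 152.58) c1=(402.25, 138.98) c2=(383.49, 52.55) c3=(257.02, 67.39)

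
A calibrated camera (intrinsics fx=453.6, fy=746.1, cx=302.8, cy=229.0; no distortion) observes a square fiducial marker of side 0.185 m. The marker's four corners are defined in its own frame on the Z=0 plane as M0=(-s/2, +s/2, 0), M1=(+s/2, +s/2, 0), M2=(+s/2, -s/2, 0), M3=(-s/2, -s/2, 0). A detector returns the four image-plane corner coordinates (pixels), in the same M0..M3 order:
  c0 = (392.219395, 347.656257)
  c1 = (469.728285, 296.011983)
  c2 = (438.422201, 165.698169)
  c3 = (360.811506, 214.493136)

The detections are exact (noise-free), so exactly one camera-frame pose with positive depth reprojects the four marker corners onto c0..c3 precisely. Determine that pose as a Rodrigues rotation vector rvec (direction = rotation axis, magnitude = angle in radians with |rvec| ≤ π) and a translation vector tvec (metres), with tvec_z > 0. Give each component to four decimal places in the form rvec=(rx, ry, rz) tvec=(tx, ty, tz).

Intrinsics K: fx=453.6, fy=746.1, cx=302.8, cy=229.0
Marker side s = 0.185 m; corners in marker frame (Z=0):
  M0 = (-0.0925, +0.0925, 0)
  M1 = (+0.0925, +0.0925, 0)
  M2 = (+0.0925, -0.0925, 0)
  M3 = (-0.0925, -0.0925, 0)
Detected image corners:
  c0 = (392.219395, 347.656257) px
  c1 = (469.728285, 296.011983) px
  c2 = (438.422201, 165.698169) px
  c3 = (360.811506, 214.493136) px
Planar DLT: solve 8×8 A·h = b for H (H[2,2]=1):
  H  [+462.28516 +155.03947 +415.61665]
  H  [-244.90383 +703.11667 +255.51209]
  H  [+0.10364 -0.03481 +1.00000]
B = K⁻¹H; ‖b₁‖=1.021180, ‖b₂‖=1.021180; λ = 2/(‖b₁‖+‖b₂‖) = 0.979260, sign → tz>0 ⇒ λ=+0.979260
r₁ = λ·B[:,0] = (+0.93026,-0.35259,+0.10149); r₂ = λ·B[:,1] = (+0.35746,+0.93331,-0.03408)
r₃ = r₁×r₂ = (-0.08271,+0.06799,+0.99425); SVD([r₁ r₂ r₃]) → R = UVᵀ:
  R  [+0.93026 +0.35746 -0.08271]
  R  [-0.35259 +0.93331 +0.06799]
  R  [+0.10149 -0.03408 +0.99425]
t = (+0.24356, +0.03480, +0.97926) m
tr R = 2.857816; θ = arccos((tr R − 1)/2) = 0.379343 rad = 21.735°
axis k = ((R−Rᵀ)₃₂, (R−Rᵀ)₁₃, (R−Rᵀ)₂₁) / (2 sinθ) = (-0.137820, -0.248708, -0.958723)
rvec = θ·k = (-0.052281, -0.094346, -0.363685)

rvec=(-0.0523, -0.0943, -0.3637) tvec=(0.2436, 0.0348, 0.9793)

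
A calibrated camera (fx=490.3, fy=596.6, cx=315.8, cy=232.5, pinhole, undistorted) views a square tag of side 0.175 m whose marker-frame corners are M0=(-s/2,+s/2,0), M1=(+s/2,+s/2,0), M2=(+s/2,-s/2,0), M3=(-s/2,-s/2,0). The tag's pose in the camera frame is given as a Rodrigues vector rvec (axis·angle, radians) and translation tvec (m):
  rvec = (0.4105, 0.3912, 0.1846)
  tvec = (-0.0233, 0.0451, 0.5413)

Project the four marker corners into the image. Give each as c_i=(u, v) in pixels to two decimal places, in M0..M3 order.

Intrinsics K: fx=490.3, fy=596.6, cx=315.8, cy=232.5
Marker side s = 0.175 m; corners in marker frame (Z=0):
  M0 = (-0.0875, +0.0875, 0)
  M1 = (+0.0875, +0.0875, 0)
  M2 = (+0.0875, -0.0875, 0)
  M3 = (-0.0875, -0.0875, 0)
rvec = (0.4105, 0.3912, 0.1846), |rvec| = θ = 0.59634 rad = 34.168°
Rodrigues: sinθ=0.56162, 1−cosθ=0.17260; R = I + sinθ·[k]× + (1−cosθ)·[k]×²:
    [+0.90918 -0.09591 +0.40520]
    [+0.25179 +0.90167 -0.35155]
    [-0.33164 +0.42165 +0.84393]
t = (-0.0233, 0.0451, 0.5413) m
M0: Pc = R·M0+t = (-0.11125, +0.10196, +0.60721); u = 490.3·(-0.11125)/0.60721 + 315.8 = 225.9737, v = 596.6·(+0.10196)/0.60721 + 232.5 = 332.6823
M1: Pc = R·M1+t = (+0.04786, +0.14603, +0.54918); u = 490.3·(+0.04786)/0.54918 + 315.8 = 358.5303, v = 596.6·(+0.14603)/0.54918 + 232.5 = 391.1387
M2: Pc = R·M2+t = (+0.06465, -0.01176, +0.47539); u = 490.3·(+0.06465)/0.47539 + 315.8 = 382.4735, v = 596.6·(-0.01176)/0.47539 + 232.5 = 217.7359
M3: Pc = R·M3+t = (-0.09446, -0.05583, +0.53342); u = 490.3·(-0.09446)/0.53342 + 315.8 = 228.9753, v = 596.6·(-0.05583)/0.53342 + 232.5 = 170.0597

c0=(225.97, 332.68) c1=(358.53, 391.14) c2=(382.47, 217.74) c3=(228.98, 170.06)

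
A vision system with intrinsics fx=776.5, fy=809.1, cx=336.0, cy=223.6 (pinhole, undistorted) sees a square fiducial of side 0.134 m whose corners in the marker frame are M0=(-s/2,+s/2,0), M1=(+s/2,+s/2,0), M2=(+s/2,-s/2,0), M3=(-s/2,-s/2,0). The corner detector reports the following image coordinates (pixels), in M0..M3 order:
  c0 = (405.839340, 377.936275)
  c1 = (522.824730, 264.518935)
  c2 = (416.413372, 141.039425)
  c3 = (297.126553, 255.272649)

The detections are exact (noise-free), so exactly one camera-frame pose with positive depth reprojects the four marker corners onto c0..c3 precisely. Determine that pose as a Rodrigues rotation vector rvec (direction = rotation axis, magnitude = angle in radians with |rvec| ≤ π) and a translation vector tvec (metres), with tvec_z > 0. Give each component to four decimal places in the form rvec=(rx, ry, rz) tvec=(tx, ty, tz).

rvec=(0.0526, -0.0532, -0.7421) tvec=(0.0624, 0.0290, 0.6456)

Intrinsics K: fx=776.5, fy=809.1, cx=336.0, cy=223.6
Marker side s = 0.134 m; corners in marker frame (Z=0):
  M0 = (-0.0670, +0.0670, 0)
  M1 = (+0.0670, +0.0670, 0)
  M2 = (+0.0670, -0.0670, 0)
  M3 = (-0.0670, -0.0670, 0)
Detected image corners:
  c0 = (405.839340, 377.936275) px
  c1 = (522.824730, 264.518935) px
  c2 = (416.413372, 141.039425) px
  c3 = (297.126553, 255.272649) px
Planar DLT: solve 8×8 A·h = b for H (H[2,2]=1):
  H  [+900.49444 +845.11632 +411.10608]
  H  [-837.44016 +945.29967 +259.94210]
  H  [+0.04614 +0.10338 +1.00000]
B = K⁻¹H; ‖b₁‖=1.548847, ‖b₂‖=1.548847; λ = 2/(‖b₁‖+‖b₂‖) = 0.645642, sign → tz>0 ⇒ λ=+0.645642
r₁ = λ·B[:,0] = (+0.73585,-0.67649,+0.02979); r₂ = λ·B[:,1] = (+0.67381,+0.73588,+0.06674)
r₃ = r₁×r₂ = (-0.06707,-0.02904,+0.99733); SVD([r₁ r₂ r₃]) → R = UVᵀ:
  R  [+0.73585 +0.67381 -0.06707]
  R  [-0.67649 +0.73588 -0.02904]
  R  [+0.02979 +0.06674 +0.99733]
t = (+0.06245, +0.02900, +0.64564) m
tr R = 2.469057; θ = arccos((tr R − 1)/2) = 0.745825 rad = 42.733°
axis k = ((R−Rᵀ)₃₂, (R−Rᵀ)₁₃, (R−Rᵀ)₂₁) / (2 sinθ) = (+0.070578, -0.071369, -0.994950)
rvec = θ·k = (+0.052639, -0.053229, -0.742058)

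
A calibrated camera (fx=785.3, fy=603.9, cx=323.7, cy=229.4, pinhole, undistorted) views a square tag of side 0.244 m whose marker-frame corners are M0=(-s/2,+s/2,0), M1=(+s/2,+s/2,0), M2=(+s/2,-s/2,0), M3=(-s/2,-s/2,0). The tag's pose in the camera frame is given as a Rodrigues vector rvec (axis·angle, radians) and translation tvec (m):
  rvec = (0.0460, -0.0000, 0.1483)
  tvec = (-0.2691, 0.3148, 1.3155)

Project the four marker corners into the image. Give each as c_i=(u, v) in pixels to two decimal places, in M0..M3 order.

c0=(81.22, 420.22) c1=(224.78, 436.57) c2=(245.54, 327.24) c3=(100.77, 310.68)

Intrinsics K: fx=785.3, fy=603.9, cx=323.7, cy=229.4
Marker side s = 0.244 m; corners in marker frame (Z=0):
  M0 = (-0.1220, +0.1220, 0)
  M1 = (+0.1220, +0.1220, 0)
  M2 = (+0.1220, -0.1220, 0)
  M3 = (-0.1220, -0.1220, 0)
rvec = (0.0460, -0.0000, 0.1483), |rvec| = θ = 0.15527 rad = 8.896°
Rodrigues: sinθ=0.15465, 1−cosθ=0.01203; R = I + sinθ·[k]× + (1−cosθ)·[k]×²:
    [+0.98903 -0.14770 +0.00340]
    [+0.14770 +0.98797 -0.04582]
    [+0.00340 +0.04582 +0.99894]
t = (-0.2691, 0.3148, 1.3155) m
M0: Pc = R·M0+t = (-0.40778, +0.41731, +1.32067); u = 785.3·(-0.40778)/1.32067 + 323.7 = 81.2250, v = 603.9·(+0.41731)/1.32067 + 229.4 = 420.2229
M1: Pc = R·M1+t = (-0.16646, +0.45335, +1.32150); u = 785.3·(-0.16646)/1.32150 + 323.7 = 224.7824, v = 603.9·(+0.45335)/1.32150 + 229.4 = 436.5725
M2: Pc = R·M2+t = (-0.13042, +0.21229, +1.31033); u = 785.3·(-0.13042)/1.31033 + 323.7 = 245.5378, v = 603.9·(+0.21229)/1.31033 + 229.4 = 327.2387
M3: Pc = R·M3+t = (-0.37174, +0.17625, +1.30950); u = 785.3·(-0.37174)/1.30950 + 323.7 = 100.7681, v = 603.9·(+0.17625)/1.30950 + 229.4 = 310.6802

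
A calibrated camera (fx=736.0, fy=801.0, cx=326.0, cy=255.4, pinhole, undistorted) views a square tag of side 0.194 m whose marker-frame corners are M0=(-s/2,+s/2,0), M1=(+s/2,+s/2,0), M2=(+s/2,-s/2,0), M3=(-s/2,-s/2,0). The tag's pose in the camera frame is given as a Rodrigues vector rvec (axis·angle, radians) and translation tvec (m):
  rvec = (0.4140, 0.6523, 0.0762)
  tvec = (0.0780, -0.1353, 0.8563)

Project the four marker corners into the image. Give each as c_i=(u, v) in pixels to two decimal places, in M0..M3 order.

Intrinsics K: fx=736.0, fy=801.0, cx=326.0, cy=255.4
Marker side s = 0.194 m; corners in marker frame (Z=0):
  M0 = (-0.0970, +0.0970, 0)
  M1 = (+0.0970, +0.0970, 0)
  M2 = (+0.0970, -0.0970, 0)
  M3 = (-0.0970, -0.0970, 0)
rvec = (0.4140, 0.6523, 0.0762), |rvec| = θ = 0.77634 rad = 44.481°
Rodrigues: sinθ=0.70067, 1−cosθ=0.28651; R = I + sinθ·[k]× + (1−cosθ)·[k]×²:
    [+0.79496 +0.05961 +0.60372]
    [+0.19715 +0.91576 -0.35002]
    [-0.57373 +0.39728 +0.71625]
t = (0.0780, -0.1353, 0.8563) m
M0: Pc = R·M0+t = (+0.00667, -0.06560, +0.95049); u = 736.0·(+0.00667)/0.95049 + 326.0 = 331.1650, v = 801.0·(-0.06560)/0.95049 + 255.4 = 200.1214
M1: Pc = R·M1+t = (+0.16089, -0.02735, +0.83918); u = 736.0·(+0.16089)/0.83918 + 326.0 = 467.1102, v = 801.0·(-0.02735)/0.83918 + 255.4 = 229.2969
M2: Pc = R·M2+t = (+0.14933, -0.20500, +0.76211); u = 736.0·(+0.14933)/0.76211 + 326.0 = 470.2133, v = 801.0·(-0.20500)/0.76211 + 255.4 = 39.9345
M3: Pc = R·M3+t = (-0.00489, -0.24325, +0.87342); u = 736.0·(-0.00489)/0.87342 + 326.0 = 321.8765, v = 801.0·(-0.24325)/0.87342 + 255.4 = 32.3157

c0=(331.16, 200.12) c1=(467.11, 229.30) c2=(470.21, 39.93) c3=(321.88, 32.32)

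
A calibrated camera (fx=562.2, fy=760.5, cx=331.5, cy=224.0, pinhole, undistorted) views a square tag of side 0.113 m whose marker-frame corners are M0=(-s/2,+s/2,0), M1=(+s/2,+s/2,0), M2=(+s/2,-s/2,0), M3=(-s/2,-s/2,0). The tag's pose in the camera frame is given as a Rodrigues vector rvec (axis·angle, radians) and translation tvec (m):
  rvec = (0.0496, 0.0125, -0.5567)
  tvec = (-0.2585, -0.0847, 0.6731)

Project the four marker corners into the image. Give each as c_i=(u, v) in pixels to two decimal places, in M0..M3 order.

Intrinsics K: fx=562.2, fy=760.5, cx=331.5, cy=224.0
Marker side s = 0.113 m; corners in marker frame (Z=0):
  M0 = (-0.0565, +0.0565, 0)
  M1 = (+0.0565, +0.0565, 0)
  M2 = (+0.0565, -0.0565, 0)
  M3 = (-0.0565, -0.0565, 0)
rvec = (0.0496, 0.0125, -0.5567), |rvec| = θ = 0.55904 rad = 32.031°
Rodrigues: sinθ=0.53038, 1−cosθ=0.15224; R = I + sinθ·[k]× + (1−cosθ)·[k]×²:
    [+0.84896 +0.52845 -0.00159]
    [-0.52785 +0.84784 -0.05045]
    [-0.02531 +0.04367 +0.99873]
t = (-0.2585, -0.0847, 0.6731) m
M0: Pc = R·M0+t = (-0.27661, -0.00697, +0.67700); u = 562.2·(-0.27661)/0.67700 + 331.5 = 101.7954, v = 760.5·(-0.00697)/0.67700 + 224.0 = 216.1662
M1: Pc = R·M1+t = (-0.18068, -0.06662, +0.67414); u = 562.2·(-0.18068)/0.67414 + 331.5 = 180.8243, v = 760.5·(-0.06662)/0.67414 + 224.0 = 148.8446
M2: Pc = R·M2+t = (-0.24039, -0.16243, +0.66920); u = 562.2·(-0.24039)/0.66920 + 331.5 = 129.5462, v = 760.5·(-0.16243)/0.66920 + 224.0 = 39.4143
M3: Pc = R·M3+t = (-0.33632, -0.10278, +0.67206); u = 562.2·(-0.33632)/0.67206 + 331.5 = 50.1553, v = 760.5·(-0.10278)/0.67206 + 224.0 = 107.6959

c0=(101.80, 216.17) c1=(180.82, 148.84) c2=(129.55, 39.41) c3=(50.16, 107.70)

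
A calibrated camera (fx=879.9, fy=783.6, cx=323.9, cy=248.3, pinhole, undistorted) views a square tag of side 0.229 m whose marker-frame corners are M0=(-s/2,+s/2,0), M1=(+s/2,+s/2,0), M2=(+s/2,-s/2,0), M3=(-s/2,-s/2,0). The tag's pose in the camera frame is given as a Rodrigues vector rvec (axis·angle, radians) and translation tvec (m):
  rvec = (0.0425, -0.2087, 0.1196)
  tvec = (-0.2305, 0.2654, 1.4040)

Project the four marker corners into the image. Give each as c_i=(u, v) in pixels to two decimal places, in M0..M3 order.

Intrinsics K: fx=879.9, fy=783.6, cx=323.9, cy=248.3
Marker side s = 0.229 m; corners in marker frame (Z=0):
  M0 = (-0.1145, +0.1145, 0)
  M1 = (+0.1145, +0.1145, 0)
  M2 = (+0.1145, -0.1145, 0)
  M3 = (-0.1145, -0.1145, 0)
rvec = (0.0425, -0.2087, 0.1196), |rvec| = θ = 0.24427 rad = 13.995°
Rodrigues: sinθ=0.24184, 1−cosθ=0.02969; R = I + sinθ·[k]× + (1−cosθ)·[k]×²:
    [+0.97121 -0.12283 -0.20410]
    [+0.11400 +0.99198 -0.05450]
    [+0.20916 +0.02966 +0.97743]
t = (-0.2305, 0.2654, 1.4040) m
M0: Pc = R·M0+t = (-0.35577, +0.36593, +1.38345); u = 879.9·(-0.35577)/1.38345 + 323.9 = 97.6247, v = 783.6·(+0.36593)/1.38345 + 248.3 = 455.5663
M1: Pc = R·M1+t = (-0.13336, +0.39204, +1.43134); u = 879.9·(-0.13336)/1.43134 + 323.9 = 241.9189, v = 783.6·(+0.39204)/1.43134 + 248.3 = 462.9226
M2: Pc = R·M2+t = (-0.10523, +0.16487, +1.42455); u = 879.9·(-0.10523)/1.42455 + 323.9 = 258.9014, v = 783.6·(+0.16487)/1.42455 + 248.3 = 338.9901
M3: Pc = R·M3+t = (-0.32764, +0.13876, +1.37666); u = 879.9·(-0.32764)/1.37666 + 323.9 = 114.4861, v = 783.6·(+0.13876)/1.37666 + 248.3 = 327.2856

c0=(97.62, 455.57) c1=(241.92, 462.92) c2=(258.90, 338.99) c3=(114.49, 327.29)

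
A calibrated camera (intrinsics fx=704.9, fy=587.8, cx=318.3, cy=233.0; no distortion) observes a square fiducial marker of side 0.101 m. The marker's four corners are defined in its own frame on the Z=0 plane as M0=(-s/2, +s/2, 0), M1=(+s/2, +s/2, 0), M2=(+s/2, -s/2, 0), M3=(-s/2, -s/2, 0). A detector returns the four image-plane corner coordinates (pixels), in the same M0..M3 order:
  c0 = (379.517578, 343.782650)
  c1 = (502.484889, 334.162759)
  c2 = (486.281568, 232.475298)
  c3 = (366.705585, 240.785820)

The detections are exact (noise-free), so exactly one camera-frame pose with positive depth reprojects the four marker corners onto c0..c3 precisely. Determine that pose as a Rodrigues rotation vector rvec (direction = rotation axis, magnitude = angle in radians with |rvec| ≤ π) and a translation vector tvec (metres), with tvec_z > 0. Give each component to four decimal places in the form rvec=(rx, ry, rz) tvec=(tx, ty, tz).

Intrinsics K: fx=704.9, fy=587.8, cx=318.3, cy=233.0
Marker side s = 0.101 m; corners in marker frame (Z=0):
  M0 = (-0.0505, +0.0505, 0)
  M1 = (+0.0505, +0.0505, 0)
  M2 = (+0.0505, -0.0505, 0)
  M3 = (-0.0505, -0.0505, 0)
Detected image corners:
  c0 = (379.517578, 343.782650) px
  c1 = (502.484889, 334.162759) px
  c2 = (486.281568, 232.475298) px
  c3 = (366.705585, 240.785820) px
Planar DLT: solve 8×8 A·h = b for H (H[2,2]=1):
  H  [+1244.42760 +18.37150 +433.95190]
  H  [-59.49917 +930.07965 +287.03186]
  H  [+0.10136 -0.28900 +1.00000]
B = K⁻¹H; ‖b₁‖=1.728406, ‖b₂‖=1.728406; λ = 2/(‖b₁‖+‖b₂‖) = 0.578568, sign → tz>0 ⇒ λ=+0.578568
r₁ = λ·B[:,0] = (+0.99492,-0.08181,+0.05864); r₂ = λ·B[:,1] = (+0.09058,+0.98175,-0.16721)
r₃ = r₁×r₂ = (-0.04389,+0.17167,+0.98418); SVD([r₁ r₂ r₃]) → R = UVᵀ:
  R  [+0.99492 +0.09058 -0.04389]
  R  [-0.08181 +0.98175 +0.17167]
  R  [+0.05864 -0.16721 +0.98418]
t = (+0.09492, +0.05318, +0.57857) m
tr R = 2.960849; θ = arccos((tr R − 1)/2) = 0.198190 rad = 11.355°
axis k = ((R−Rᵀ)₃₂, (R−Rᵀ)₁₃, (R−Rᵀ)₂₁) / (2 sinθ) = (-0.860556, -0.260377, -0.437776)
rvec = θ·k = (-0.170554, -0.051604, -0.086763)

rvec=(-0.1706, -0.0516, -0.0868) tvec=(0.0949, 0.0532, 0.5786)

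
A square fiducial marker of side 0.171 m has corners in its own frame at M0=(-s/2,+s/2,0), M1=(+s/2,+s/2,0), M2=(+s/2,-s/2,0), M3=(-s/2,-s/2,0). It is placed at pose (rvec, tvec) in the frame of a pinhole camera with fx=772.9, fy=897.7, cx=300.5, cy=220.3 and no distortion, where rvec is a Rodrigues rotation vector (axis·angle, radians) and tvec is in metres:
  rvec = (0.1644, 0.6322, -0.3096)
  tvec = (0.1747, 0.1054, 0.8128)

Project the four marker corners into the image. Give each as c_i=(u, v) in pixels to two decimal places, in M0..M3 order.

Intrinsics K: fx=772.9, fy=897.7, cx=300.5, cy=220.3
Marker side s = 0.171 m; corners in marker frame (Z=0):
  M0 = (-0.0855, +0.0855, 0)
  M1 = (+0.0855, +0.0855, 0)
  M2 = (+0.0855, -0.0855, 0)
  M3 = (-0.0855, -0.0855, 0)
rvec = (0.1644, 0.6322, -0.3096), |rvec| = θ = 0.72288 rad = 41.418°
Rodrigues: sinθ=0.66155, 1−cosθ=0.25010; R = I + sinθ·[k]× + (1−cosθ)·[k]×²:
    [+0.76284 +0.33307 +0.55420]
    [-0.23359 +0.94119 -0.24413]
    [-0.60292 +0.05677 +0.79578]
t = (0.1747, 0.1054, 0.8128) m
M0: Pc = R·M0+t = (+0.13796, +0.20584, +0.86920); u = 772.9·(+0.13796)/0.86920 + 300.5 = 423.1704, v = 897.7·(+0.20584)/0.86920 + 220.3 = 432.8919
M1: Pc = R·M1+t = (+0.26840, +0.16590, +0.76610); u = 772.9·(+0.26840)/0.76610 + 300.5 = 571.2814, v = 897.7·(+0.16590)/0.76610 + 220.3 = 414.6968
M2: Pc = R·M2+t = (+0.21144, +0.00496, +0.75640); u = 772.9·(+0.21144)/0.75640 + 300.5 = 516.5584, v = 897.7·(+0.00496)/0.75640 + 220.3 = 226.1824
M3: Pc = R·M3+t = (+0.08100, +0.04490, +0.85950); u = 772.9·(+0.08100)/0.85950 + 300.5 = 373.3386, v = 897.7·(+0.04490)/0.85950 + 220.3 = 267.1960

c0=(423.17, 432.89) c1=(571.28, 414.70) c2=(516.56, 226.18) c3=(373.34, 267.20)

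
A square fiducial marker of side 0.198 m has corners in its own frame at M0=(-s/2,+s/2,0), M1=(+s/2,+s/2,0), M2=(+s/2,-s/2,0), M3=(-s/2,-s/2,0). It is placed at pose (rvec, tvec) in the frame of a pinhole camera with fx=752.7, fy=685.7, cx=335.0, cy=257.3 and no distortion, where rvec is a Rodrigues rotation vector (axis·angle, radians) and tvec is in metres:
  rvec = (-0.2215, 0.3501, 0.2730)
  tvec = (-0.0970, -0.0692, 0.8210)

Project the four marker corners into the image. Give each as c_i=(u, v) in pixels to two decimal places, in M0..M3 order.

c0=(141.51, 258.63) c1=(298.51, 298.33) c2=(355.79, 137.45) c3=(199.94, 112.58)

Intrinsics K: fx=752.7, fy=685.7, cx=335.0, cy=257.3
Marker side s = 0.198 m; corners in marker frame (Z=0):
  M0 = (-0.0990, +0.0990, 0)
  M1 = (+0.0990, +0.0990, 0)
  M2 = (+0.0990, -0.0990, 0)
  M3 = (-0.0990, -0.0990, 0)
rvec = (-0.2215, 0.3501, 0.2730), |rvec| = θ = 0.49615 rad = 28.427°
Rodrigues: sinθ=0.47604, 1−cosθ=0.12058; R = I + sinθ·[k]× + (1−cosθ)·[k]×²:
    [+0.90346 -0.29992 +0.30629]
    [+0.22395 +0.93946 +0.25934]
    [-0.36553 -0.16571 +0.91593]
t = (-0.0970, -0.0692, 0.8210) m
M0: Pc = R·M0+t = (-0.21613, +0.00164, +0.84078); u = 752.7·(-0.21613)/0.84078 + 335.0 = 141.5085, v = 685.7·(+0.00164)/0.84078 + 257.3 = 258.6338
M1: Pc = R·M1+t = (-0.03725, +0.04598, +0.76841); u = 752.7·(-0.03725)/0.76841 + 335.0 = 298.5113, v = 685.7·(+0.04598)/0.76841 + 257.3 = 298.3291
M2: Pc = R·M2+t = (+0.02213, -0.14004, +0.80122); u = 752.7·(+0.02213)/0.80122 + 335.0 = 355.7940, v = 685.7·(-0.14004)/0.80122 + 257.3 = 137.4545
M3: Pc = R·M3+t = (-0.15675, -0.18438, +0.87359); u = 752.7·(-0.15675)/0.87359 + 335.0 = 199.9421, v = 685.7·(-0.18438)/0.87359 + 257.3 = 112.5781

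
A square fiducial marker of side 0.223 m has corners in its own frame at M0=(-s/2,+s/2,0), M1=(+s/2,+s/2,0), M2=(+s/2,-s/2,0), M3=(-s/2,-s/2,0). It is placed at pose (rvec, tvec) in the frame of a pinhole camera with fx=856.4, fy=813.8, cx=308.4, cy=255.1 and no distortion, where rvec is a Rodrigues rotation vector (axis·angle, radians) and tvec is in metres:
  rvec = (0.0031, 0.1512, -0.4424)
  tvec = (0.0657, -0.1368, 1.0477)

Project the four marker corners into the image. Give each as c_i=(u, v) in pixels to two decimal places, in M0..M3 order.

c0=(319.49, 263.93) c1=(485.68, 188.97) c2=(405.78, 30.86) c3=(243.08, 110.19)

Intrinsics K: fx=856.4, fy=813.8, cx=308.4, cy=255.1
Marker side s = 0.223 m; corners in marker frame (Z=0):
  M0 = (-0.1115, +0.1115, 0)
  M1 = (+0.1115, +0.1115, 0)
  M2 = (+0.1115, -0.1115, 0)
  M3 = (-0.1115, -0.1115, 0)
rvec = (0.0031, 0.1512, -0.4424), |rvec| = θ = 0.46753 rad = 26.788°
Rodrigues: sinθ=0.45069, 1−cosθ=0.10732; R = I + sinθ·[k]× + (1−cosθ)·[k]×²:
    [+0.89269 +0.42669 +0.14508]
    [-0.42623 +0.90391 -0.03583]
    [-0.14642 -0.02985 +0.98877]
t = (0.0657, -0.1368, 1.0477) m
M0: Pc = R·M0+t = (+0.01374, +0.01151, +1.06070); u = 856.4·(+0.01374)/1.06070 + 308.4 = 319.4945, v = 813.8·(+0.01151)/1.06070 + 255.1 = 263.9308
M1: Pc = R·M1+t = (+0.21281, -0.08354, +1.02805); u = 856.4·(+0.21281)/1.02805 + 308.4 = 485.6789, v = 813.8·(-0.08354)/1.02805 + 255.1 = 188.9707
M2: Pc = R·M2+t = (+0.11766, -0.28511, +1.03470); u = 856.4·(+0.11766)/1.03470 + 308.4 = 405.7836, v = 813.8·(-0.28511)/1.03470 + 255.1 = 30.8592
M3: Pc = R·M3+t = (-0.08141, -0.19006, +1.06735); u = 856.4·(-0.08141)/1.06735 + 308.4 = 243.0799, v = 813.8·(-0.19006)/1.06735 + 255.1 = 110.1887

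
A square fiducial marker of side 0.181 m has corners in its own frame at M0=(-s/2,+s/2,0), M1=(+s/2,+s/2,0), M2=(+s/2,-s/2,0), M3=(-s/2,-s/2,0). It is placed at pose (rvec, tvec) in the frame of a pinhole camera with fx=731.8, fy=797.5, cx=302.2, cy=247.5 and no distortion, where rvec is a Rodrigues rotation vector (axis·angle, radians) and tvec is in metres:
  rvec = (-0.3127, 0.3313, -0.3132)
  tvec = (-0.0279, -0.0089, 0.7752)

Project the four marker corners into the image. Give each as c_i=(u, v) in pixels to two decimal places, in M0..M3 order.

Intrinsics K: fx=731.8, fy=797.5, cx=302.2, cy=247.5
Marker side s = 0.181 m; corners in marker frame (Z=0):
  M0 = (-0.0905, +0.0905, 0)
  M1 = (+0.0905, +0.0905, 0)
  M2 = (+0.0905, -0.0905, 0)
  M3 = (-0.0905, -0.0905, 0)
rvec = (-0.3127, 0.3313, -0.3132), |rvec| = θ = 0.55284 rad = 31.676°
Rodrigues: sinθ=0.52511, 1−cosθ=0.14896; R = I + sinθ·[k]× + (1−cosθ)·[k]×²:
    [+0.89869 +0.24700 +0.36241]
    [-0.34798 +0.90453 +0.24644]
    [-0.26695 -0.34759 +0.89885]
t = (-0.0279, -0.0089, 0.7752) m
M0: Pc = R·M0+t = (-0.08688, +0.10445, +0.76790); u = 731.8·(-0.08688)/0.76790 + 302.2 = 219.4058, v = 797.5·(+0.10445)/0.76790 + 247.5 = 355.9784
M1: Pc = R·M1+t = (+0.07578, +0.04147, +0.71958); u = 731.8·(+0.07578)/0.71958 + 302.2 = 379.2713, v = 797.5·(+0.04147)/0.71958 + 247.5 = 293.4579
M2: Pc = R·M2+t = (+0.03108, -0.12225, +0.78250); u = 731.8·(+0.03108)/0.78250 + 302.2 = 331.2651, v = 797.5·(-0.12225)/0.78250 + 247.5 = 122.9038
M3: Pc = R·M3+t = (-0.13158, -0.05927, +0.83082); u = 731.8·(-0.13158)/0.83082 + 302.2 = 186.2973, v = 797.5·(-0.05927)/0.83082 + 247.5 = 190.6088

c0=(219.41, 355.98) c1=(379.27, 293.46) c2=(331.27, 122.90) c3=(186.30, 190.61)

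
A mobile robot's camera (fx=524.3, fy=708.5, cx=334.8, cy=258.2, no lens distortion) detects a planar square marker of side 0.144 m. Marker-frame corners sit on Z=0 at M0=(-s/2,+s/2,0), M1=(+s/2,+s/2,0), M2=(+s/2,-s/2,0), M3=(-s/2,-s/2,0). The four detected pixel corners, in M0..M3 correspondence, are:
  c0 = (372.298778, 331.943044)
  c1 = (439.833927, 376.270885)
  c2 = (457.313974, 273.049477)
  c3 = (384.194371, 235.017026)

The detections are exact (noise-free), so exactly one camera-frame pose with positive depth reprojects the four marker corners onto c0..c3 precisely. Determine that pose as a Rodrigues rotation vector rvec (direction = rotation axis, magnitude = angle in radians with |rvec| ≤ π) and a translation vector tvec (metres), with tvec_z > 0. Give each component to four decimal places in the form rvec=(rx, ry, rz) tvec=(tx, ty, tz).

rvec=(0.3407, 0.6619, 0.2496) tvec=(0.1332, 0.0596, 0.9090)

Intrinsics K: fx=524.3, fy=708.5, cx=334.8, cy=258.2
Marker side s = 0.144 m; corners in marker frame (Z=0):
  M0 = (-0.0720, +0.0720, 0)
  M1 = (+0.0720, +0.0720, 0)
  M2 = (+0.0720, -0.0720, 0)
  M3 = (-0.0720, -0.0720, 0)
Detected image corners:
  c0 = (372.298778, 331.943044) px
  c1 = (439.833927, 376.270885) px
  c2 = (457.313974, 273.049477) px
  c3 = (384.194371, 235.017026) px
Planar DLT: solve 8×8 A·h = b for H (H[2,2]=1):
  H  [+235.09949 +74.04840 +411.63865]
  H  [+100.77999 +822.85227 +304.69067]
  H  [-0.61124 +0.42378 +1.00000]
B = K⁻¹H; ‖b₁‖=1.100136, ‖b₂‖=1.100136; λ = 2/(‖b₁‖+‖b₂‖) = 0.908979, sign → tz>0 ⇒ λ=+0.908979
r₁ = λ·B[:,0] = (+0.76238,+0.33178,-0.55561); r₂ = λ·B[:,1] = (-0.11760,+0.91531,+0.38520)
r₃ = r₁×r₂ = (+0.63635,-0.22833,+0.73683); SVD([r₁ r₂ r₃]) → R = UVᵀ:
  R  [+0.76238 -0.11760 +0.63635]
  R  [+0.33178 +0.91531 -0.22833]
  R  [-0.55561 +0.38520 +0.73683]
t = (+0.13322, +0.05965, +0.90898) m
tr R = 2.414521; θ = arccos((tr R − 1)/2) = 0.785181 rad = 44.988°
axis k = ((R−Rᵀ)₃₂, (R−Rᵀ)₁₃, (R−Rᵀ)₂₁) / (2 sinθ) = (+0.433931, +0.843024, +0.317827)
rvec = θ·k = (+0.340714, +0.661926, +0.249552)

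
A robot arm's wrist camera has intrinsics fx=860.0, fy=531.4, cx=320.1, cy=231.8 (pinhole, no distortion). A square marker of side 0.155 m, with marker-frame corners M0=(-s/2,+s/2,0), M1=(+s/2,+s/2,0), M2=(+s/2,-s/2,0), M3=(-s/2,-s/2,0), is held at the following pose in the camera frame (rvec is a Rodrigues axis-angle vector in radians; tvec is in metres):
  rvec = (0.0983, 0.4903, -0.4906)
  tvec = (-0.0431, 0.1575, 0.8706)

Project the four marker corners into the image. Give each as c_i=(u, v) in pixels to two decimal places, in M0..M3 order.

Intrinsics K: fx=860.0, fy=531.4, cx=320.1, cy=231.8
Marker side s = 0.155 m; corners in marker frame (Z=0):
  M0 = (-0.0775, +0.0775, 0)
  M1 = (+0.0775, +0.0775, 0)
  M2 = (+0.0775, -0.0775, 0)
  M3 = (-0.0775, -0.0775, 0)
rvec = (0.0983, 0.4903, -0.4906), |rvec| = θ = 0.70053 rad = 40.138°
Rodrigues: sinθ=0.64462, 1−cosθ=0.23550; R = I + sinθ·[k]× + (1−cosθ)·[k]×²:
    [+0.76914 +0.47458 +0.42803]
    [-0.42832 +0.87986 -0.20589]
    [-0.47431 -0.02498 +0.88000]
t = (-0.0431, 0.1575, 0.8706) m
M0: Pc = R·M0+t = (-0.06593, +0.25888, +0.90542); u = 860.0·(-0.06593)/0.90542 + 320.1 = 257.4790, v = 531.4·(+0.25888)/0.90542 + 231.8 = 383.7409
M1: Pc = R·M1+t = (+0.05329, +0.19249, +0.83191); u = 860.0·(+0.05329)/0.83191 + 320.1 = 375.1873, v = 531.4·(+0.19249)/0.83191 + 231.8 = 354.7607
M2: Pc = R·M2+t = (-0.02027, +0.05612, +0.83578); u = 860.0·(-0.02027)/0.83578 + 320.1 = 299.2409, v = 531.4·(+0.05612)/0.83578 + 231.8 = 267.4796
M3: Pc = R·M3+t = (-0.13949, +0.12251, +0.90929); u = 860.0·(-0.13949)/0.90929 + 320.1 = 188.1743, v = 531.4·(+0.12251)/0.90929 + 231.8 = 303.3933

c0=(257.48, 383.74) c1=(375.19, 354.76) c2=(299.24, 267.48) c3=(188.17, 303.39)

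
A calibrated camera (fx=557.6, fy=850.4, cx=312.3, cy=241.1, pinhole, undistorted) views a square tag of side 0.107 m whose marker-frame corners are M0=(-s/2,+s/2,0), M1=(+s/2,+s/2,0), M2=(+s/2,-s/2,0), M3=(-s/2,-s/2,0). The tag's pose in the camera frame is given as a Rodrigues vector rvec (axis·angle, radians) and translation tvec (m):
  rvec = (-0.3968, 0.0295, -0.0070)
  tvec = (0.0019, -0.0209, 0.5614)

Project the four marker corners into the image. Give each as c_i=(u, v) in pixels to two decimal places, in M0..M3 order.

c0=(259.32, 286.77) c1=(369.62, 284.89) c2=(365.43, 137.23) c3=(262.96, 139.72)

Intrinsics K: fx=557.6, fy=850.4, cx=312.3, cy=241.1
Marker side s = 0.107 m; corners in marker frame (Z=0):
  M0 = (-0.0535, +0.0535, 0)
  M1 = (+0.0535, +0.0535, 0)
  M2 = (+0.0535, -0.0535, 0)
  M3 = (-0.0535, -0.0535, 0)
rvec = (-0.3968, 0.0295, -0.0070), |rvec| = θ = 0.39796 rad = 22.801°
Rodrigues: sinθ=0.38754, 1−cosθ=0.07815; R = I + sinθ·[k]× + (1−cosθ)·[k]×²:
    [+0.99955 +0.00104 +0.03010]
    [-0.01259 +0.92228 +0.38631]
    [-0.02736 -0.38651 +0.92188]
t = (0.0019, -0.0209, 0.5614) m
M0: Pc = R·M0+t = (-0.05152, +0.02912, +0.54219); u = 557.6·(-0.05152)/0.54219 + 312.3 = 259.3152, v = 850.4·(+0.02912)/0.54219 + 241.1 = 286.7674
M1: Pc = R·M1+t = (+0.05543, +0.02777, +0.53926); u = 557.6·(+0.05543)/0.53926 + 312.3 = 369.6168, v = 850.4·(+0.02777)/0.53926 + 241.1 = 284.8904
M2: Pc = R·M2+t = (+0.05532, -0.07092, +0.58061); u = 557.6·(+0.05532)/0.58061 + 312.3 = 365.4272, v = 850.4·(-0.07092)/0.58061 + 241.1 = 137.2327
M3: Pc = R·M3+t = (-0.05163, -0.06957, +0.58354); u = 557.6·(-0.05163)/0.58354 + 312.3 = 262.9639, v = 850.4·(-0.06957)/0.58354 + 241.1 = 139.7173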